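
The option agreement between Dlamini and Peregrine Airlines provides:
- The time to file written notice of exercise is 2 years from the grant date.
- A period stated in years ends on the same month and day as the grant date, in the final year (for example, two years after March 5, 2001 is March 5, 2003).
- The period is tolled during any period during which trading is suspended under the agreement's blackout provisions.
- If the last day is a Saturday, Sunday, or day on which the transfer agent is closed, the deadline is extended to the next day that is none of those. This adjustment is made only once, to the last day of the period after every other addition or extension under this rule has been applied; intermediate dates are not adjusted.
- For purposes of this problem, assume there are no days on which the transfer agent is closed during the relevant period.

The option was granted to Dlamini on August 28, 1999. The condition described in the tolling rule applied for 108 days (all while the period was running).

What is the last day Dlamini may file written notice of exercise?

2 years after August 28, 1999 is August 28, 2001.
Tolling adds 108 days: August 28, 2001 + 108 days = December 14, 2001.
December 14, 2001 is a Friday and not a day on which the transfer agent is closed, so no extension applies.

December 14, 2001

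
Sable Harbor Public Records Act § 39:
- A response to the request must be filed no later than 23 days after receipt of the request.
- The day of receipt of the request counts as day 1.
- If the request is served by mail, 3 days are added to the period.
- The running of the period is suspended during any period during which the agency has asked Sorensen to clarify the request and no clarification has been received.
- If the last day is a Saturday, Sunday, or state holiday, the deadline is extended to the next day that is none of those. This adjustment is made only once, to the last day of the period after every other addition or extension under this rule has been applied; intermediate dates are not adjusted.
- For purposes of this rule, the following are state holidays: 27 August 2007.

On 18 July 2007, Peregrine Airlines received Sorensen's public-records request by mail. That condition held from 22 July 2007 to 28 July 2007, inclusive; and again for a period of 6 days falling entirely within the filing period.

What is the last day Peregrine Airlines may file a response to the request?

August 28, 2007

Counting 18 July 2007 as day 1, day 23 is August 9, 2007.
Service was by mail, adding 3 days: August 9, 2007 + 3 days = August 12, 2007.
From July 22, 2007 through July 28, 2007 inclusive is 7 days; tolling adds 7 days: August 12, 2007 + 7 days = August 19, 2007.
Tolling adds 6 days: August 19, 2007 + 6 days = August 25, 2007.
August 25, 2007 is Saturday; August 26, 2007 is Sunday; August 27, 2007 is a listed holiday. The next qualifying day is August 28, 2007.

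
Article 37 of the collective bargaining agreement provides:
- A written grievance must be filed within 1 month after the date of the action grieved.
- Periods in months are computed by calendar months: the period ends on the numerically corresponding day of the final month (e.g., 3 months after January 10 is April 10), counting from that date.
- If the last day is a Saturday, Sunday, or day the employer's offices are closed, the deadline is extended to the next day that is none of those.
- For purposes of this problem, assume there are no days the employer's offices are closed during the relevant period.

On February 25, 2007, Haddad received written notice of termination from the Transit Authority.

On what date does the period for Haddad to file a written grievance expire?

1 month after February 25, 2007 is March 25, 2007.
March 25, 2007 is Sunday. The next qualifying day is March 26, 2007.

March 26, 2007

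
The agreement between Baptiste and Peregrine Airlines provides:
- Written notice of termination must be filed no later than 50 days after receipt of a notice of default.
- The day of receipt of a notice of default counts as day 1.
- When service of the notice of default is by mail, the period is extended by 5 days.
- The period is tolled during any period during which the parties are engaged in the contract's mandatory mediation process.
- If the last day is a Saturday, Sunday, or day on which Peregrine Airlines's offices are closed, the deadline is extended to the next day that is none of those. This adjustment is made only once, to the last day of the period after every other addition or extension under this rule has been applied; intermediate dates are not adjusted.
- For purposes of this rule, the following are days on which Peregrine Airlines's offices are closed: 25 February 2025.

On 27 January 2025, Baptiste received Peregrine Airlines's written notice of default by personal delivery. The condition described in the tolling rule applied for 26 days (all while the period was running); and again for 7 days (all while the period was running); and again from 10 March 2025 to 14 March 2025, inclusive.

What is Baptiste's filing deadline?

April 24, 2025

Counting 27 January 2025 as day 1, day 50 is March 17, 2025.
Service was not by mail, so no mail extension applies.
Tolling adds 26 days: March 17, 2025 + 26 days = April 12, 2025.
Tolling adds 7 days: April 12, 2025 + 7 days = April 19, 2025.
From March 10, 2025 through March 14, 2025 inclusive is 5 days; tolling adds 5 days: April 19, 2025 + 5 days = April 24, 2025.
April 24, 2025 is a Thursday and not a day on which Peregrine Airlines's offices are closed, so no extension applies.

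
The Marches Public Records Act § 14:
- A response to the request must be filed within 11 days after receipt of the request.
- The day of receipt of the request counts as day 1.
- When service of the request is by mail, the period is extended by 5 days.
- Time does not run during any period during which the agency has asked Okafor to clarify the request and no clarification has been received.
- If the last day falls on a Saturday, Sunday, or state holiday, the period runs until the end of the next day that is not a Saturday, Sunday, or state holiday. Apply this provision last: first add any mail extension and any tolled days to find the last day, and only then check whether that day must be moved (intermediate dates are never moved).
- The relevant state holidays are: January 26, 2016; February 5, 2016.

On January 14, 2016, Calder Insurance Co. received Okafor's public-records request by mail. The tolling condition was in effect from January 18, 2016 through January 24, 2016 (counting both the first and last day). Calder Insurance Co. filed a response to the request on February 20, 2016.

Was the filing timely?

No

Counting January 14, 2016 as day 1, day 11 is January 24, 2016.
Service was by mail, adding 5 days: January 24, 2016 + 5 days = January 29, 2016.
From January 18, 2016 through January 24, 2016 inclusive is 7 days; tolling adds 7 days: January 29, 2016 + 7 days = February 5, 2016.
February 5, 2016 is a listed holiday; February 6, 2016 is Saturday; February 7, 2016 is Sunday. The next qualifying day is February 8, 2016.
The deadline is February 8, 2016; the filing on February 20, 2016 is after that date.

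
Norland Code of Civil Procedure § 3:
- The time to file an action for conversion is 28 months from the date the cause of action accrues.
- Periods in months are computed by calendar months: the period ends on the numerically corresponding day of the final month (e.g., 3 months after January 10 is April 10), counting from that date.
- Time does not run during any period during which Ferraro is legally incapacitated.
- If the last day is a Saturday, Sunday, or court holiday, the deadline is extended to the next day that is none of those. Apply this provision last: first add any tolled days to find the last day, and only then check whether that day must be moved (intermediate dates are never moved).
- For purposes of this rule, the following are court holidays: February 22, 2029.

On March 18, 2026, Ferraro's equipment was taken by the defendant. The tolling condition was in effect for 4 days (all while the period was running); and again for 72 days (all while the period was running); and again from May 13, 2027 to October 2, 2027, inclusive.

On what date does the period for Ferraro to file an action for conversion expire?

February 23, 2029

28 months after March 18, 2026 is July 18, 2028.
Tolling adds 4 days: July 18, 2028 + 4 days = July 22, 2028.
Tolling adds 72 days: July 22, 2028 + 72 days = October 2, 2028.
From May 13, 2027 through October 2, 2027 inclusive is 143 days; tolling adds 143 days: October 2, 2028 + 143 days = February 22, 2029.
February 22, 2029 is a listed holiday. The next qualifying day is February 23, 2029.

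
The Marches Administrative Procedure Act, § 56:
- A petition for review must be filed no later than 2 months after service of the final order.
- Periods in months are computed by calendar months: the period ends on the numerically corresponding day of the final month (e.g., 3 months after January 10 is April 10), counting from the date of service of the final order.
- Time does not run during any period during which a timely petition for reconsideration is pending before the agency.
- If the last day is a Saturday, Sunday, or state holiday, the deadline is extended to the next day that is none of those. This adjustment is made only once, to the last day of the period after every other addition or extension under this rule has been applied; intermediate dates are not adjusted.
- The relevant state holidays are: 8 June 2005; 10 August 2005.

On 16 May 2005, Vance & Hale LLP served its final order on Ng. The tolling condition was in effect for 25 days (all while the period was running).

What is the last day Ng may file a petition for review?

2 months after 16 May 2005 is July 16, 2005.
Tolling adds 25 days: July 16, 2005 + 25 days = August 10, 2005.
August 10, 2005 is a listed holiday. The next qualifying day is August 11, 2005.

August 11, 2005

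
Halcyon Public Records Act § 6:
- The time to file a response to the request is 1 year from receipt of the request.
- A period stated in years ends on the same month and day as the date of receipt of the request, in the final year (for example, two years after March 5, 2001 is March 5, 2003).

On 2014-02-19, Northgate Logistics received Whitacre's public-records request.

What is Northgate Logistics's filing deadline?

February 19, 2015

1 year after 2014-02-19 is February 19, 2015.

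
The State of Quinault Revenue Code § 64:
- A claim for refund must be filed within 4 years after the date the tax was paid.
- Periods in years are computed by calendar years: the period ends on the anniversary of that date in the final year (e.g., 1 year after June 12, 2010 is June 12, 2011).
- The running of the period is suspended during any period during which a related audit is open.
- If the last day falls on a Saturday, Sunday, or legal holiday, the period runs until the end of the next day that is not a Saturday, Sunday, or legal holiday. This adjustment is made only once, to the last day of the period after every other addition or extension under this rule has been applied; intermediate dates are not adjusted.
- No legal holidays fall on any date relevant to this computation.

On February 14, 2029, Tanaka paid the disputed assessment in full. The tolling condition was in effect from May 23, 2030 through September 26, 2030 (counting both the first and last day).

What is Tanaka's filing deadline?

4 years after February 14, 2029 is February 14, 2033.
From May 23, 2030 through September 26, 2030 inclusive is 127 days; tolling adds 127 days: February 14, 2033 + 127 days = June 21, 2033.
June 21, 2033 is a Tuesday and not a legal holiday, so no extension applies.

June 21, 2033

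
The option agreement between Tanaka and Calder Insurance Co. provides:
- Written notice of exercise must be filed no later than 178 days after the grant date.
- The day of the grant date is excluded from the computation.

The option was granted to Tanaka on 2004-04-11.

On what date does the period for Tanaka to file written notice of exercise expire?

October 6, 2004

178 days after 2004-04-11 is October 6, 2004.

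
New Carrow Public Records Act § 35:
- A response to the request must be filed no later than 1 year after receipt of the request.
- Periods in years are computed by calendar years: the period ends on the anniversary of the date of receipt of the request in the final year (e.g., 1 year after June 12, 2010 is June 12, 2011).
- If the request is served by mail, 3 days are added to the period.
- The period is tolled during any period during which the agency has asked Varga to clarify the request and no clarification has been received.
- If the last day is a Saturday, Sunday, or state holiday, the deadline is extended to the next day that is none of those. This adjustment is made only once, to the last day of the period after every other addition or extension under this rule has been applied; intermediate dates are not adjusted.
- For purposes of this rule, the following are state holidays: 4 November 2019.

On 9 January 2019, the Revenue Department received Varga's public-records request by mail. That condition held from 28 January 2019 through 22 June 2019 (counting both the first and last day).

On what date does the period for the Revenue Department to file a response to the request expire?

1 year after 9 January 2019 is January 9, 2020.
Service was by mail, adding 3 days: January 9, 2020 + 3 days = January 12, 2020.
From January 28, 2019 through June 22, 2019 inclusive is 146 days; tolling adds 146 days: January 12, 2020 + 146 days = June 6, 2020.
June 6, 2020 is Saturday; June 7, 2020 is Sunday. The next qualifying day is June 8, 2020.

June 8, 2020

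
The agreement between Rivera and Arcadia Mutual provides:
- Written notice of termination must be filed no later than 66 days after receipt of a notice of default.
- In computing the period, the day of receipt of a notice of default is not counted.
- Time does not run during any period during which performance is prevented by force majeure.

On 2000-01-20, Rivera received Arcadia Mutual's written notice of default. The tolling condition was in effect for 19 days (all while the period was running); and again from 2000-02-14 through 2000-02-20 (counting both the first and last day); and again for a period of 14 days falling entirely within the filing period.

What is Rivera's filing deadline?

May 5, 2000

66 days after 2000-01-20 is March 26, 2000.
Tolling adds 19 days: March 26, 2000 + 19 days = April 14, 2000.
From February 14, 2000 through February 20, 2000 inclusive is 7 days; tolling adds 7 days: April 14, 2000 + 7 days = April 21, 2000.
Tolling adds 14 days: April 21, 2000 + 14 days = May 5, 2000.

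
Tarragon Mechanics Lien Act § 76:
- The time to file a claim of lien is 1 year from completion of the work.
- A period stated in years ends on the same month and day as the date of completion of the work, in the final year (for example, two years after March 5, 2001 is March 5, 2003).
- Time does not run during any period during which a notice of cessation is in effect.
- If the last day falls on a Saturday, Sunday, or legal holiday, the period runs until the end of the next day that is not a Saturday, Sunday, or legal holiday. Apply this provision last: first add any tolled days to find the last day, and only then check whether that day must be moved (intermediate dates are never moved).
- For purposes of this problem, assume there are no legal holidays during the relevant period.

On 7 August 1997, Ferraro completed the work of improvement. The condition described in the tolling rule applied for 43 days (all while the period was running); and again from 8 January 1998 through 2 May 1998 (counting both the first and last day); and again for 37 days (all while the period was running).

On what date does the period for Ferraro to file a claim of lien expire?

February 18, 1999

1 year after 7 August 1997 is August 7, 1998.
Tolling adds 43 days: August 7, 1998 + 43 days = September 19, 1998.
From January 8, 1998 through May 2, 1998 inclusive is 115 days; tolling adds 115 days: September 19, 1998 + 115 days = January 12, 1999.
Tolling adds 37 days: January 12, 1999 + 37 days = February 18, 1999.
February 18, 1999 is a Thursday and not a legal holiday, so no extension applies.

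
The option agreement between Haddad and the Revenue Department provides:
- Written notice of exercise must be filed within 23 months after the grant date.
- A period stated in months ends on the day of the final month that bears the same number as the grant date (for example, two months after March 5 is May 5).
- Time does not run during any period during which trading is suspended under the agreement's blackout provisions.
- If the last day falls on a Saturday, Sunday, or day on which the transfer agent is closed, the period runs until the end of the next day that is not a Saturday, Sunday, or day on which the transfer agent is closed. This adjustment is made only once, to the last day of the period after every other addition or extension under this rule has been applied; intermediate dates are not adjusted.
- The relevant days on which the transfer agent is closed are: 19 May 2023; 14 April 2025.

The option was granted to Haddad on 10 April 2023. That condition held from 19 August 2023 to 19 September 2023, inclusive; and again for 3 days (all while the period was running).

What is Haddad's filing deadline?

April 15, 2025

23 months after 10 April 2023 is March 10, 2025.
From August 19, 2023 through September 19, 2023 inclusive is 32 days; tolling adds 32 days: March 10, 2025 + 32 days = April 11, 2025.
Tolling adds 3 days: April 11, 2025 + 3 days = April 14, 2025.
April 14, 2025 is a listed holiday. The next qualifying day is April 15, 2025.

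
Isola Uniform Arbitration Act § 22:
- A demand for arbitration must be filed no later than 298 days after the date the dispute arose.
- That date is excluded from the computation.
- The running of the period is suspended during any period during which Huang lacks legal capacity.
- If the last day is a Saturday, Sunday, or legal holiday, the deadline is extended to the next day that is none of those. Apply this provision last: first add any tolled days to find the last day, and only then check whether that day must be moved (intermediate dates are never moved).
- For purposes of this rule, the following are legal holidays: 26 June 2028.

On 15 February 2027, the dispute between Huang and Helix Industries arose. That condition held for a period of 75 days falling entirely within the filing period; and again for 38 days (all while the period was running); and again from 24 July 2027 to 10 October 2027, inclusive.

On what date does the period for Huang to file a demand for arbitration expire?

298 days after 15 February 2027 is December 10, 2027.
Tolling adds 75 days: December 10, 2027 + 75 days = February 23, 2028.
Tolling adds 38 days: February 23, 2028 + 38 days = April 1, 2028.
From July 24, 2027 through October 10, 2027 inclusive is 79 days; tolling adds 79 days: April 1, 2028 + 79 days = June 19, 2028.
June 19, 2028 is a Monday and not a legal holiday, so no extension applies.

June 19, 2028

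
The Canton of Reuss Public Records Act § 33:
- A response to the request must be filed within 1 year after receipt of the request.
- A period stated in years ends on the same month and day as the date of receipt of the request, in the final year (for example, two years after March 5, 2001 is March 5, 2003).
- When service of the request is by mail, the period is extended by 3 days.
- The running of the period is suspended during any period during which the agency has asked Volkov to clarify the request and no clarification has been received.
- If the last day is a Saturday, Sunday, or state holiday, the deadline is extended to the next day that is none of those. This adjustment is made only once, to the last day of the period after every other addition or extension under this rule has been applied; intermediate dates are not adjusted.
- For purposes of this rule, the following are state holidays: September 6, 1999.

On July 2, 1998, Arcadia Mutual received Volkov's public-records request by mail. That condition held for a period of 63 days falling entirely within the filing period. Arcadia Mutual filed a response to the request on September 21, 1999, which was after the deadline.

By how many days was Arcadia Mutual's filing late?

1 year after July 2, 1998 is July 2, 1999.
Service was by mail, adding 3 days: July 2, 1999 + 3 days = July 5, 1999.
Tolling adds 63 days: July 5, 1999 + 63 days = September 6, 1999.
September 6, 1999 is a listed holiday. The next qualifying day is September 7, 1999.
The deadline is September 7, 1999; from September 7, 1999 to September 21, 1999 is 14 days.

14 days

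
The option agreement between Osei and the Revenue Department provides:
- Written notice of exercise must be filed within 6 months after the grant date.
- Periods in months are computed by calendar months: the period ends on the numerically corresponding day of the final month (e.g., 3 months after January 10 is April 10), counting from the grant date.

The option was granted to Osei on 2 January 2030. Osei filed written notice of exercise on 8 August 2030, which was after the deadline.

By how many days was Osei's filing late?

6 months after 2 January 2030 is July 2, 2030.
The deadline is July 2, 2030; from July 2, 2030 to August 8, 2030 is 37 days.

37 days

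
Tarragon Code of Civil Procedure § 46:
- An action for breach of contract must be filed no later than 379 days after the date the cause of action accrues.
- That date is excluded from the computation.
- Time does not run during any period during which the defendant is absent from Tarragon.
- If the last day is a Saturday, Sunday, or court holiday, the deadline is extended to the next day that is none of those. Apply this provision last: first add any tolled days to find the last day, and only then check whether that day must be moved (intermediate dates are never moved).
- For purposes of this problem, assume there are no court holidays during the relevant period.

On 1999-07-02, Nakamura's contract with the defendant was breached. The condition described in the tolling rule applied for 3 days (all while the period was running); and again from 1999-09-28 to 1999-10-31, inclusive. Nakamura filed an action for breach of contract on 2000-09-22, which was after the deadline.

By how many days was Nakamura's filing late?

32 days

379 days after 1999-07-02 is July 15, 2000.
Tolling adds 3 days: July 15, 2000 + 3 days = July 18, 2000.
From September 28, 1999 through October 31, 1999 inclusive is 34 days; tolling adds 34 days: July 18, 2000 + 34 days = August 21, 2000.
August 21, 2000 is a Monday and not a court holiday, so no extension applies.
The deadline is August 21, 2000; from August 21, 2000 to September 22, 2000 is 32 days.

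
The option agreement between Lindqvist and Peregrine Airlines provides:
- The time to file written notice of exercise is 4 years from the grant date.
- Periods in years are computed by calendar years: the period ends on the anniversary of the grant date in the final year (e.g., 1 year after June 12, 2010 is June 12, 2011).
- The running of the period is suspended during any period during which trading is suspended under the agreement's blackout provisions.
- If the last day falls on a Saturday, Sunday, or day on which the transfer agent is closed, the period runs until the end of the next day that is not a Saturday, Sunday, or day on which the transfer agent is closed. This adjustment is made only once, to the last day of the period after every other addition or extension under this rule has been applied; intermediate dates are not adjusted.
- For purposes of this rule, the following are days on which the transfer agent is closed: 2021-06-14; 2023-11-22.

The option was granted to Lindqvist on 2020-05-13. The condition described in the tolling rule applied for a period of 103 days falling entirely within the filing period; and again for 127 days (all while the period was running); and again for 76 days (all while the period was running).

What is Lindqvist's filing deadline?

4 years after 2020-05-13 is May 13, 2024.
Tolling adds 103 days: May 13, 2024 + 103 days = August 24, 2024.
Tolling adds 127 days: August 24, 2024 + 127 days = December 29, 2024.
Tolling adds 76 days: December 29, 2024 + 76 days = March 15, 2025.
March 15, 2025 is Saturday; March 16, 2025 is Sunday. The next qualifying day is March 17, 2025.

March 17, 2025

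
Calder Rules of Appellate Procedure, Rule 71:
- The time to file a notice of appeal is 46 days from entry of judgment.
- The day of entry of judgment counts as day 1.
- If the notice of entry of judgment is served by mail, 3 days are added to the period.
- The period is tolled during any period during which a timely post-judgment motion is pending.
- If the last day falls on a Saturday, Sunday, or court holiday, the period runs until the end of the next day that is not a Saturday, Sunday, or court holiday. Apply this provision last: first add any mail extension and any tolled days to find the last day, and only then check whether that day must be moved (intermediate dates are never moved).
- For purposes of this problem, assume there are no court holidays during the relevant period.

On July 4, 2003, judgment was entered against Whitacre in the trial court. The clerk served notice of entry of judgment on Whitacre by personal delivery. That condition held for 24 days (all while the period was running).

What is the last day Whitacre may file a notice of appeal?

Counting July 4, 2003 as day 1, day 46 is August 18, 2003.
Service was not by mail, so no mail extension applies.
Tolling adds 24 days: August 18, 2003 + 24 days = September 11, 2003.
September 11, 2003 is a Thursday and not a court holiday, so no extension applies.

September 11, 2003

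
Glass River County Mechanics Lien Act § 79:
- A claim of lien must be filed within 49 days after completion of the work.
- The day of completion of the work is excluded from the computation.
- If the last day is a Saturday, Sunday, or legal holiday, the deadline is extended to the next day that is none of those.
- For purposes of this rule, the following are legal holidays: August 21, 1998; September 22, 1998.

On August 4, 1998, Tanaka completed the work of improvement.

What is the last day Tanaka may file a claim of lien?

49 days after August 4, 1998 is September 22, 1998.
September 22, 1998 is a listed holiday. The next qualifying day is September 23, 1998.

September 23, 1998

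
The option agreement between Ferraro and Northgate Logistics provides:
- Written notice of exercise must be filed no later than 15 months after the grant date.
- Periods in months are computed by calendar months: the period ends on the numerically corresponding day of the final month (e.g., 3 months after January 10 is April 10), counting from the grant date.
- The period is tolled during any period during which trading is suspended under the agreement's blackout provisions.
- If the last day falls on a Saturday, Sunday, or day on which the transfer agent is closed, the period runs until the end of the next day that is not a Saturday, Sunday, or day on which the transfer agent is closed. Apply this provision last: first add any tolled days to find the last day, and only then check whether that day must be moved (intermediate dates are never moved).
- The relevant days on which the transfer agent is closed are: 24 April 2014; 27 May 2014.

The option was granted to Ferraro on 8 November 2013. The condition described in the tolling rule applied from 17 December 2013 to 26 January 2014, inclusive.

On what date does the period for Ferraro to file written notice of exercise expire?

15 months after 8 November 2013 is February 8, 2015.
From December 17, 2013 through January 26, 2014 inclusive is 41 days; tolling adds 41 days: February 8, 2015 + 41 days = March 21, 2015.
March 21, 2015 is Saturday; March 22, 2015 is Sunday. The next qualifying day is March 23, 2015.

March 23, 2015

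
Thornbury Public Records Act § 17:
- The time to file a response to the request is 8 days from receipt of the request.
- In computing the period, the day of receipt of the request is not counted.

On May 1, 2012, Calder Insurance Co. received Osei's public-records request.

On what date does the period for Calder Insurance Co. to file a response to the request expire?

8 days after May 1, 2012 is May 9, 2012.

May 9, 2012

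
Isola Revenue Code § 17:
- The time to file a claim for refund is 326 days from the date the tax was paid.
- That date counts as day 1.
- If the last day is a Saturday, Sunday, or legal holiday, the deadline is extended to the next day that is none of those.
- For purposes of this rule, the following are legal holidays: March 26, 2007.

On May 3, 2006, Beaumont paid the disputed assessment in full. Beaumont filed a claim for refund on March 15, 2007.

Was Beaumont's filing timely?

Counting May 3, 2006 as day 1, day 326 is March 24, 2007.
March 24, 2007 is Saturday; March 25, 2007 is Sunday; March 26, 2007 is a listed holiday. The next qualifying day is March 27, 2007.
The deadline is March 27, 2007; the filing on March 15, 2007 is on or before that date.

Yes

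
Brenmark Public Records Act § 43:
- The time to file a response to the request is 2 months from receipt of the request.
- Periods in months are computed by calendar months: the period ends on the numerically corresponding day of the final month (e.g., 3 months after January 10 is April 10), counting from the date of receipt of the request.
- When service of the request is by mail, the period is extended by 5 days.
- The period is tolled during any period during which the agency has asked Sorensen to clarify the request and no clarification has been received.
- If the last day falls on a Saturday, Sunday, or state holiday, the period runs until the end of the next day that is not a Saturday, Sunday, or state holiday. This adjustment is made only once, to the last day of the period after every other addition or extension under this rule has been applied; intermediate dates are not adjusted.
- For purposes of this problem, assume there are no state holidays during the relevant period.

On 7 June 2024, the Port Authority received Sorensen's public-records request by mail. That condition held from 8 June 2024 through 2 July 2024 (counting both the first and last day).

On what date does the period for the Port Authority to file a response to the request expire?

September 6, 2024

2 months after 7 June 2024 is August 7, 2024.
Service was by mail, adding 5 days: August 7, 2024 + 5 days = August 12, 2024.
From June 8, 2024 through July 2, 2024 inclusive is 25 days; tolling adds 25 days: August 12, 2024 + 25 days = September 6, 2024.
September 6, 2024 is a Friday and not a state holiday, so no extension applies.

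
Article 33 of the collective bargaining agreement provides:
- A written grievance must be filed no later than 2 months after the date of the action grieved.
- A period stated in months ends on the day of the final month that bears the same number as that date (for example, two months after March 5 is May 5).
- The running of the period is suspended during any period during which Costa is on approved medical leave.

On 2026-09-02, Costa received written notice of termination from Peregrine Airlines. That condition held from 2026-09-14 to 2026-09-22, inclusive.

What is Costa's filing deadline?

November 11, 2026

2 months after 2026-09-02 is November 2, 2026.
From September 14, 2026 through September 22, 2026 inclusive is 9 days; tolling adds 9 days: November 2, 2026 + 9 days = November 11, 2026.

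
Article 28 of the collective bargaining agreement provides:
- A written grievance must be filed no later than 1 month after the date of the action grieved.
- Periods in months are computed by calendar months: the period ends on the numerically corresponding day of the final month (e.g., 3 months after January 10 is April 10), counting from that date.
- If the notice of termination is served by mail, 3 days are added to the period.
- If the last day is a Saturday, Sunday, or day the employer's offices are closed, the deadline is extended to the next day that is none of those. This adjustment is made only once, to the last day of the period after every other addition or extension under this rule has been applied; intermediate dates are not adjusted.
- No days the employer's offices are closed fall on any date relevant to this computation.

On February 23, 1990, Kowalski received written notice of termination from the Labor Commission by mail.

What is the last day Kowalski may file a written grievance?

1 month after February 23, 1990 is March 23, 1990.
Service was by mail, adding 3 days: March 23, 1990 + 3 days = March 26, 1990.
March 26, 1990 is a Monday and not a day the employer's offices are closed, so no extension applies.

March 26, 1990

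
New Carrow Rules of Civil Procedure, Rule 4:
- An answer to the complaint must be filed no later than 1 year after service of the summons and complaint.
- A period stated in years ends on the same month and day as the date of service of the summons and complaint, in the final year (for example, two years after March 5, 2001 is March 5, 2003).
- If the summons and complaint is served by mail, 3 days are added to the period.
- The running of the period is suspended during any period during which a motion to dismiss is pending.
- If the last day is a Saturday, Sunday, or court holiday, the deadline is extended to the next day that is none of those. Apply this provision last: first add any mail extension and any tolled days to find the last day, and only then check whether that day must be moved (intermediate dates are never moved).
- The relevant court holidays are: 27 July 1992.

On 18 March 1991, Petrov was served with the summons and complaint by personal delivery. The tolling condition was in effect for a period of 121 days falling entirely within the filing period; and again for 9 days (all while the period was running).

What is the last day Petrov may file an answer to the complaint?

1 year after 18 March 1991 is March 18, 1992.
Service was not by mail, so no mail extension applies.
Tolling adds 121 days: March 18, 1992 + 121 days = July 17, 1992.
Tolling adds 9 days: July 17, 1992 + 9 days = July 26, 1992.
July 26, 1992 is Sunday; July 27, 1992 is a listed holiday. The next qualifying day is July 28, 1992.

July 28, 1992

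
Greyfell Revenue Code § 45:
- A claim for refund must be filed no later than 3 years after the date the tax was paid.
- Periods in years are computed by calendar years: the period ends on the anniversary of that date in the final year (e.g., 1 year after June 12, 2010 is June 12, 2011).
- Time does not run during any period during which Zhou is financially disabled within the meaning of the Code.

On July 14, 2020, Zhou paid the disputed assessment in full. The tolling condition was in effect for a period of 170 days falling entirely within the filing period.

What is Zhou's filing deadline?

3 years after July 14, 2020 is July 14, 2023.
Tolling adds 170 days: July 14, 2023 + 170 days = December 31, 2023.

December 31, 2023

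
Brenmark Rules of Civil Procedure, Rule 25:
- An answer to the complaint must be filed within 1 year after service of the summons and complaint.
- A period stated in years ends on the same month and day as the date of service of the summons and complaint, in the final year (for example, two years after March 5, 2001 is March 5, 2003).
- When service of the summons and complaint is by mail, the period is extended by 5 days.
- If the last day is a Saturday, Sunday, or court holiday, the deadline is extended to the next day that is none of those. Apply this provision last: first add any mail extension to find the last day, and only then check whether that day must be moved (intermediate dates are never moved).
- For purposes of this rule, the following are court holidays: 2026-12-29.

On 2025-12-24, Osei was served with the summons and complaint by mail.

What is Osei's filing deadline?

1 year after 2025-12-24 is December 24, 2026.
Service was by mail, adding 5 days: December 24, 2026 + 5 days = December 29, 2026.
December 29, 2026 is a listed holiday. The next qualifying day is December 30, 2026.

December 30, 2026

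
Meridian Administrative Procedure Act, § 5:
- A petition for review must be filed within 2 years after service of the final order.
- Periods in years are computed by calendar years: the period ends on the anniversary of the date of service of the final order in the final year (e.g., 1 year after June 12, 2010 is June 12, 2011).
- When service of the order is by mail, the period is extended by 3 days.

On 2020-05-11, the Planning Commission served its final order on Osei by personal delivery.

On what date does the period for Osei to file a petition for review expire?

May 11, 2022

2 years after 2020-05-11 is May 11, 2022.
Service was not by mail, so no mail extension applies.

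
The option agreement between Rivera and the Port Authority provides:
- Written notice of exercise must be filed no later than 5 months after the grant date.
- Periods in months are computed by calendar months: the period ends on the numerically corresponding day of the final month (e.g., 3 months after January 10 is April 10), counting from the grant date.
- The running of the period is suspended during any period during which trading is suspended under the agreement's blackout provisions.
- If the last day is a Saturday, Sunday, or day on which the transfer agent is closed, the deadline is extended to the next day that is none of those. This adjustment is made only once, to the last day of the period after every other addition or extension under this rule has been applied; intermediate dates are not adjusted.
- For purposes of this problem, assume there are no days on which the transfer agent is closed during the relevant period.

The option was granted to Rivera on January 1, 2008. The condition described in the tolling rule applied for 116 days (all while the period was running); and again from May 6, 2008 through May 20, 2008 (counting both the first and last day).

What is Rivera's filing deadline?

5 months after January 1, 2008 is June 1, 2008.
Tolling adds 116 days: June 1, 2008 + 116 days = September 25, 2008.
From May 6, 2008 through May 20, 2008 inclusive is 15 days; tolling adds 15 days: September 25, 2008 + 15 days = October 10, 2008.
October 10, 2008 is a Friday and not a day on which the transfer agent is closed, so no extension applies.

October 10, 2008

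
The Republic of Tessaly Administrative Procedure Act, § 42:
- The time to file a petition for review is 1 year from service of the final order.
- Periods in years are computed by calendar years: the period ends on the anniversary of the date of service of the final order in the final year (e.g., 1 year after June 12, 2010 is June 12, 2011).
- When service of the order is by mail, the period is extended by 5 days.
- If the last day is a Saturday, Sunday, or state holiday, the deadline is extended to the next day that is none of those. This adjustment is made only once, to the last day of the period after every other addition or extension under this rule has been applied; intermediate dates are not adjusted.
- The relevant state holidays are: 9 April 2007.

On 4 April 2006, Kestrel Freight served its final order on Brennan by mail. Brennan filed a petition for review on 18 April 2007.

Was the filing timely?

No

1 year after 4 April 2006 is April 4, 2007.
Service was by mail, adding 5 days: April 4, 2007 + 5 days = April 9, 2007.
April 9, 2007 is a listed holiday. The next qualifying day is April 10, 2007.
The deadline is April 10, 2007; the filing on April 18, 2007 is after that date.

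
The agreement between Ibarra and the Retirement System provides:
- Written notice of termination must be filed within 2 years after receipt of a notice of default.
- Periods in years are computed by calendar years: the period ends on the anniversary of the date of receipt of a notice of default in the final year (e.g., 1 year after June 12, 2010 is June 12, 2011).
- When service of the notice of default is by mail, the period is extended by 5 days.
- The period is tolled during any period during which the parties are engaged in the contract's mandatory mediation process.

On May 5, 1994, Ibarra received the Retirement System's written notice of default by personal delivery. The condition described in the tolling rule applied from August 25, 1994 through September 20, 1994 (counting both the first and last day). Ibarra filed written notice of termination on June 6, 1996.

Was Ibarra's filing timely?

2 years after May 5, 1994 is May 5, 1996.
Service was not by mail, so no mail extension applies.
From August 25, 1994 through September 20, 1994 inclusive is 27 days; tolling adds 27 days: May 5, 1996 + 27 days = June 1, 1996.
The deadline is June 1, 1996; the filing on June 6, 1996 is after that date.

No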